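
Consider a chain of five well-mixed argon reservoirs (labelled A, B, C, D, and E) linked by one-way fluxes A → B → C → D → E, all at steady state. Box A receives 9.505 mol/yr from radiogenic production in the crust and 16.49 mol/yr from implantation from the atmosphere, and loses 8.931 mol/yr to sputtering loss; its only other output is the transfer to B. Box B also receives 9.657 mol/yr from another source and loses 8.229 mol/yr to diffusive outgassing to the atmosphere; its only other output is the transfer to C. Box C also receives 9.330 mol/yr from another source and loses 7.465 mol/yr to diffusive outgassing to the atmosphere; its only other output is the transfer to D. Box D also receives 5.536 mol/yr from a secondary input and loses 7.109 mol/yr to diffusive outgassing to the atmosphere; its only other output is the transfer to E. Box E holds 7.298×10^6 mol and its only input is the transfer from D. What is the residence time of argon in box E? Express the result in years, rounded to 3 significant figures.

389000 yr

Box A: F(A→B) = (9.505 + 16.49) − 8.931 = 17.064 mol/yr.
Box B: F(B→C) = (17.064 + 9.657) − 8.229 = 18.492 mol/yr.
Box C: F(C→D) = (18.492 + 9.330) − 7.465 = 20.357 mol/yr.
Box D: F(D→E) = (20.357 + 5.536) − 7.109 = 18.784 mol/yr.
Box E throughput = its input = 18.784 mol/yr; τ = 7.298×10^6 / 18.784 = 388500 yr.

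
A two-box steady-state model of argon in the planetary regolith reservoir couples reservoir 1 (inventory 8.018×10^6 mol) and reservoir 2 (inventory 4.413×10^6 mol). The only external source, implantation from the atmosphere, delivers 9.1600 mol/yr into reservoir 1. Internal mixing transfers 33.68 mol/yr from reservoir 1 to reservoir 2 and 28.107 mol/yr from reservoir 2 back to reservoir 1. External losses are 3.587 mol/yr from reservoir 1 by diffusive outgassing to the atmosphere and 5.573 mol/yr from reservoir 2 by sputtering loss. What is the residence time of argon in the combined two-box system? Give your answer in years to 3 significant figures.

1.36×10^6 yr

Residence time in the combined system uses the total inventory and the total *external* removal — internal exchanges between the two boxes cancel.
M_total = 8.018×10^6 + 4.413×10^6 = 1.2431×10^7 mol.
ΣF_external_out = 3.587 + 5.573 = 9.1600 mol/yr.
τ = M_total / ΣF_ext = 1.2431×10^7 / 9.1600 = 1.357×10^6 yr.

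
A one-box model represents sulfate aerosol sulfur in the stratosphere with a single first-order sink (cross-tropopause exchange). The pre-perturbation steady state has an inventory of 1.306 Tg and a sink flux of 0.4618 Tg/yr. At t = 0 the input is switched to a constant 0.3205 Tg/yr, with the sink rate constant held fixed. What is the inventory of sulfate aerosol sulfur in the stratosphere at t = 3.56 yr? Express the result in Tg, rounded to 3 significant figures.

Residence time τ = M₀/F₀ = 2.828 yr. The eventual steady state is M_∞ = M₀·(F₁/F₀) = 1.306 × 0.3205/0.4618 = 0.90639 Tg.
The anomaly ΔM(t) = M(t) − M_∞ decays as ΔM₀·e^(−t/τ) with ΔM₀ = 1.306 − 0.90639 = 0.3996 Tg.
At t = 3.56 yr, e^(−t/τ) = e^(−1.259) = 0.2840, so ΔM = 0.1135 Tg and M = 0.90639 + 0.1135 = 1.0199 Tg.

1.02 Tg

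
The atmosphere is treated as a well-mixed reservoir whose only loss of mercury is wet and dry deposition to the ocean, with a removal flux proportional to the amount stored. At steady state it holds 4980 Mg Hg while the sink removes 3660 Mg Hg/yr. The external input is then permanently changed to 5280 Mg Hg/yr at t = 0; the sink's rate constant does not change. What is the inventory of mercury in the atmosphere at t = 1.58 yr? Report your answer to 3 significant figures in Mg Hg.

τ = M₀/F₀ = 4980/3660 = 1.361 yr; rate constant k = 1/τ.
New steady state M_∞ = F₁/k = F₁·τ = 5280 × 1.361 = 7184.3 Mg Hg.
M(t) = M_∞ + (M₀ − M_∞)·e^(−t/τ); t/τ = 1.58/1.361 = 1.161, so e^(−t/τ) = 0.3131.
M(t) = 7184.3 − 2204 × 0.3131 = 6494.1 Mg Hg.

6490 Mg Hg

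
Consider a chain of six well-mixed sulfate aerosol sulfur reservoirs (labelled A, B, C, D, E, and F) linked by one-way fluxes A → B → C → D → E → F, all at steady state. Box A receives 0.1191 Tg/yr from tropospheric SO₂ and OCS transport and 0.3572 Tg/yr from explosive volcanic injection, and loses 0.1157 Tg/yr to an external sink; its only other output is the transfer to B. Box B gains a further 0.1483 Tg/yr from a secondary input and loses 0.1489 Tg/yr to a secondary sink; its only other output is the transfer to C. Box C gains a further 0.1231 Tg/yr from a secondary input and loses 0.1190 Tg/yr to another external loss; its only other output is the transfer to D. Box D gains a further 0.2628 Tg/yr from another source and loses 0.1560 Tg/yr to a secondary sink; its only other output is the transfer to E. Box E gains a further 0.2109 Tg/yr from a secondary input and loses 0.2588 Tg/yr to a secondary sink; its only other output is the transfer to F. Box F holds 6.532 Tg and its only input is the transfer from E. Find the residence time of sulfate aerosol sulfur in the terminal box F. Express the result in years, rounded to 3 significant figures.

15.4 yr

Box A: F(A→B) = (0.1191 + 0.3572) − 0.1157 = 0.36060 Tg/yr.
Box B: F(B→C) = (0.36060 + 0.1483) − 0.1489 = 0.36000 Tg/yr.
Box C: F(C→D) = (0.36000 + 0.1231) − 0.1190 = 0.36410 Tg/yr.
Box D: F(D→E) = (0.36410 + 0.2628) − 0.1560 = 0.47090 Tg/yr.
Box E: F(E→F) = (0.47090 + 0.2109) − 0.2588 = 0.42300 Tg/yr.
Box F throughput = its input = 0.42300 Tg/yr; τ = 6.532 / 0.42300 = 15.44 yr.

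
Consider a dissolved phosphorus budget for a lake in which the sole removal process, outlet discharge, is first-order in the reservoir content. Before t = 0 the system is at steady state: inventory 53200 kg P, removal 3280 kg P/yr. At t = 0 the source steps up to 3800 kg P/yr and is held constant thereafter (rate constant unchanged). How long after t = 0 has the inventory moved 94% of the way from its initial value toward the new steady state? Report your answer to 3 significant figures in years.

τ = M₀/F₀ = 53200/3280 = 16.22 yr.
The remaining gap fraction is e^(−t/τ); 94% covered ⇒ e^(−t/τ) = 0.0600.
t = −τ ln(0.0600) = 16.22 × 2.813 = 45.63 yr.

45.6 yr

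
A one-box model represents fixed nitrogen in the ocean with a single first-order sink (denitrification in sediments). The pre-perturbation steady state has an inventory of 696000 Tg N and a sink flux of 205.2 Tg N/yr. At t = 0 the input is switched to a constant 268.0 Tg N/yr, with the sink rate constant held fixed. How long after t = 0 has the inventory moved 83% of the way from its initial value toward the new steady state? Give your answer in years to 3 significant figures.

6010 yr

τ = M₀/F₀ = 696000/205.2 = 3392 yr.
The remaining gap fraction is e^(−t/τ); 83% covered ⇒ e^(−t/τ) = 0.170.
t = −τ ln(0.170) = 3392 × 1.772 = 6010 yr.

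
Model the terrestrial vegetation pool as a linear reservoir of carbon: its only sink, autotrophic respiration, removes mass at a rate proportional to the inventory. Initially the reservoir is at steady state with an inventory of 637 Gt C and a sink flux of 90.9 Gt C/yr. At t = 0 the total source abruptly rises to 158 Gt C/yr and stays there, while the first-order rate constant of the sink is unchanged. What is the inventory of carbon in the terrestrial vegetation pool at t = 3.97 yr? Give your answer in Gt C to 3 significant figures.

The sink rate constant is k = F₀/M₀ = 90.9/637 = 0.1427 yr⁻¹.
Solving dM/dt = F₁ − kM with M(0) = M₀ gives M(t) = F₁/k + (M₀ − F₁/k)·e^(−kt).
F₁/k = 158/0.1427 = 1107.2 Gt C; kt = 0.1427 × 3.97 = 0.5665, e^(−kt) = 0.5675.
M(3.97) = 1107.2 + (637 − 1107.2) × 0.5675 = 1107.2 − 266.8 = 840.37 Gt C.

840 Gt C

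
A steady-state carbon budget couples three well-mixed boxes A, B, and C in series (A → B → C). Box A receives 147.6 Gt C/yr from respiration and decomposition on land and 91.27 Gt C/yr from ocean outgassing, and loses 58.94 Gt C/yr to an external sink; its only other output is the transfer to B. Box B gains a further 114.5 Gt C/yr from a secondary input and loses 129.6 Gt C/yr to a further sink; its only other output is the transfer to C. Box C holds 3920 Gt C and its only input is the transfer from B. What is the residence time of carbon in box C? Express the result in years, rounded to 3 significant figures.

Box A: F(A→B) = (147.6 + 91.27) − 58.94 = 179.93 Gt C/yr.
Box B: F(B→C) = (179.93 + 114.5) − 129.6 = 164.83 Gt C/yr.
Box C throughput = its input = 164.83 Gt C/yr; τ = 3920 / 164.83 = 23.78 yr.

23.8 yr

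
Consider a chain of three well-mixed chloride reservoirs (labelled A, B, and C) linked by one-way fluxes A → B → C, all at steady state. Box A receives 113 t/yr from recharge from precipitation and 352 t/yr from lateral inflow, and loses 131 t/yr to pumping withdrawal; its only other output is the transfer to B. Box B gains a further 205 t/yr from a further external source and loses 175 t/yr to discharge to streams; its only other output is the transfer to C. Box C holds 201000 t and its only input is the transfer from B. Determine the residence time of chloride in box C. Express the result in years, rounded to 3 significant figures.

552 yr

Box A: F(A→B) = (113 + 352) − 131 = 334.00 t/yr.
Box B: F(B→C) = (334.00 + 205) − 175 = 364.00 t/yr.
Box C throughput = its input = 364.00 t/yr; τ = 201000 / 364.00 = 552.2 yr.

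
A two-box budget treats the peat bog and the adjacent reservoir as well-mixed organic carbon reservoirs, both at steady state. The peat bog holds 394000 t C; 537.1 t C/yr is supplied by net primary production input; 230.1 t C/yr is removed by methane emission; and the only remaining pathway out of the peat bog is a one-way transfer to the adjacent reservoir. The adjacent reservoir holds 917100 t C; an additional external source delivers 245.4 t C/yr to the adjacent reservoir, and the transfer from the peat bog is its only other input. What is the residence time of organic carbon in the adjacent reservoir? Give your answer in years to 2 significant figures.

1700 yr

Balance the peat bog: ΣF_in = 537.10 t C/yr.
Transfer to the adjacent reservoir = ΣF_in − (230.1) = 307.00 t C/yr.
Total input to the adjacent reservoir = 307.00 + 245.4 = 552.40 t C/yr; at steady state this equals its total output.
τ = M / F = 917100 / 552.40 = 1660 yr.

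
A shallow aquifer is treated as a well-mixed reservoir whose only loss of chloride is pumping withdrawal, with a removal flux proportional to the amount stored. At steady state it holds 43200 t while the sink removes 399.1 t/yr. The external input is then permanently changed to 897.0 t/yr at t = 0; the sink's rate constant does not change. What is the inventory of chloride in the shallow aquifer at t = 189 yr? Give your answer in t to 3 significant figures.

87700 t

τ = M₀/F₀ = 43200/399.1 = 108.2 yr; rate constant k = 1/τ.
New steady state M_∞ = F₁/k = F₁·τ = 897.0 × 108.2 = 97094 t.
M(t) = M_∞ + (M₀ − M_∞)·e^(−t/τ); t/τ = 189/108.2 = 1.746, so e^(−t/τ) = 0.1745.
M(t) = 97094 − 53890 × 0.1745 = 87692 t.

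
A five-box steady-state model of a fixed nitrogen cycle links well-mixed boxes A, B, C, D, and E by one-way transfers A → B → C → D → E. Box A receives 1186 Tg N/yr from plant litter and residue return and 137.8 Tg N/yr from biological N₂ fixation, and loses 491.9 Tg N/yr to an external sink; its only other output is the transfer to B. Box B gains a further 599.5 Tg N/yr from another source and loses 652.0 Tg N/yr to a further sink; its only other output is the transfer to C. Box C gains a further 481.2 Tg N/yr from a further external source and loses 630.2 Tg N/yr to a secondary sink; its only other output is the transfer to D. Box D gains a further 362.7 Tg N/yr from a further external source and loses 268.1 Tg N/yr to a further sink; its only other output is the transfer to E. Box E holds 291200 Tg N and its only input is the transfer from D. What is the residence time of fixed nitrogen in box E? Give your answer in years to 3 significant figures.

402 yr

Box A: F(A→B) = (1186 + 137.8) − 491.9 = 831.90 Tg N/yr.
Box B: F(B→C) = (831.90 + 599.5) − 652.0 = 779.40 Tg N/yr.
Box C: F(C→D) = (779.40 + 481.2) − 630.2 = 630.40 Tg N/yr.
Box D: F(D→E) = (630.40 + 362.7) − 268.1 = 725.00 Tg N/yr.
Box E throughput = its input = 725.00 Tg N/yr; τ = 291200 / 725.00 = 401.7 yr.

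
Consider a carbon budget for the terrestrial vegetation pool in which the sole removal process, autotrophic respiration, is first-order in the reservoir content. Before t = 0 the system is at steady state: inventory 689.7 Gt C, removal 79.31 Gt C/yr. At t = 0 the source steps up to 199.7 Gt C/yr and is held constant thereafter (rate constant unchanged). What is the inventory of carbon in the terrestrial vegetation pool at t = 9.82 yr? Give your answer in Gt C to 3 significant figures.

1400 Gt C

The sink rate constant is k = F₀/M₀ = 79.31/689.7 = 0.1150 yr⁻¹.
Solving dM/dt = F₁ − kM with M(0) = M₀ gives M(t) = F₁/k + (M₀ − F₁/k)·e^(−kt).
F₁/k = 199.7/0.1150 = 1736.6 Gt C; kt = 0.1150 × 9.82 = 1.129, e^(−kt) = 0.3233.
M(9.82) = 1736.6 + (689.7 − 1736.6) × 0.3233 = 1736.6 − 338.5 = 1398.2 Gt C.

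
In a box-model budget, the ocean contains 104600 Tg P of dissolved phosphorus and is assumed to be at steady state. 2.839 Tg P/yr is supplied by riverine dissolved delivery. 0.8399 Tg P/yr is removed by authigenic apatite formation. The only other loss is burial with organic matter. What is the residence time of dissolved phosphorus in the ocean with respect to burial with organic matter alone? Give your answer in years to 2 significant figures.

At steady state ΣF_in = ΣF_out.
ΣF_in = 2.8390 Tg P/yr.
Burial with organic matter flux = ΣF_in − (0.8399) = 2.8390 − 0.8399 = 1.999 Tg P/yr.
τ = M / F = 104600 / 1.999 = 52320 yr.

52000 yr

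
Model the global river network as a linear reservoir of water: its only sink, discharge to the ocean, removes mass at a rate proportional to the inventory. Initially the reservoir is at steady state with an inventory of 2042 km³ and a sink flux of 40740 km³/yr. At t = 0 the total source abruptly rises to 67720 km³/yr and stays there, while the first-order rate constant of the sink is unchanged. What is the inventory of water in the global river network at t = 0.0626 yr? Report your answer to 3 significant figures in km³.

3010 km³

τ = M₀/F₀ = 2042/40740 = 0.05012 yr; rate constant k = 1/τ.
New steady state M_∞ = F₁/k = F₁·τ = 67720 × 0.05012 = 3394.3 km³.
M(t) = M_∞ + (M₀ − M_∞)·e^(−t/τ); t/τ = 0.0626/0.05012 = 1.249, so e^(−t/τ) = 0.2868.
M(t) = 3394.3 − 1352 × 0.2868 = 3006.5 km³.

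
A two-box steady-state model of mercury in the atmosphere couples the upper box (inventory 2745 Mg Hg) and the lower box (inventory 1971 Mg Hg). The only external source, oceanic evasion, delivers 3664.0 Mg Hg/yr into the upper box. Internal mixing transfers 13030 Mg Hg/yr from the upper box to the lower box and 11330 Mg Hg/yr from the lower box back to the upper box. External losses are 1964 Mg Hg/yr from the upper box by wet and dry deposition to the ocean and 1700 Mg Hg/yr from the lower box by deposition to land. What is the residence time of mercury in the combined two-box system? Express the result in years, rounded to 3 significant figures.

For the system as a whole, the A↔B exchange is internal and contributes nothing to the throughput; only the external sinks remove mass.
M_total = 2745 + 1971 = 4716.0 Mg Hg.
ΣF_external_out = 1964 + 1700 = 3664.0 Mg Hg/yr.
τ = M_total / ΣF_ext = 4716.0 / 3664.0 = 1.287 yr.

1.29 yr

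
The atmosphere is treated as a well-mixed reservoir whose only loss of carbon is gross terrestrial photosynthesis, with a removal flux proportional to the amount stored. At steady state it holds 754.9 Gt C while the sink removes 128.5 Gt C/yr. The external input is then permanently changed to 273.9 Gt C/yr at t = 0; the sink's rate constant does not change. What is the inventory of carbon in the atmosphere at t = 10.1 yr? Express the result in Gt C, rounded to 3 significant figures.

1460 Gt C

Residence time τ = M₀/F₀ = 5.875 yr. The eventual steady state is M_∞ = M₀·(F₁/F₀) = 754.9 × 273.9/128.5 = 1609.1 Gt C.
The anomaly ΔM(t) = M(t) − M_∞ decays as ΔM₀·e^(−t/τ) with ΔM₀ = 754.9 − 1609.1 = −854.2 Gt C.
At t = 10.1 yr, e^(−t/τ) = e^(−1.719) = 0.1792, so ΔM = −153.1 Gt C and M = 1609.1 − 153.1 = 1456.0 Gt C.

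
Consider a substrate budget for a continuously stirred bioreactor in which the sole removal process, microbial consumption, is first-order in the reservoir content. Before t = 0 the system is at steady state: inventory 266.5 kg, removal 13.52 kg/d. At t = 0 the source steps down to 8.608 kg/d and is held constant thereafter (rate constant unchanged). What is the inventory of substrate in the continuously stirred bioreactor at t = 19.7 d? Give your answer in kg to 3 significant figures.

205 kg

τ = M₀/F₀ = 266.5/13.52 = 19.71 d; rate constant k = 1/τ.
New steady state M_∞ = F₁/k = F₁·τ = 8.608 × 19.71 = 169.68 kg.
M(t) = M_∞ + (M₀ − M_∞)·e^(−t/τ); t/τ = 19.7/19.71 = 0.9994, so e^(−t/τ) = 0.3681.
M(t) = 169.68 + 96.82 × 0.3681 = 205.32 kg.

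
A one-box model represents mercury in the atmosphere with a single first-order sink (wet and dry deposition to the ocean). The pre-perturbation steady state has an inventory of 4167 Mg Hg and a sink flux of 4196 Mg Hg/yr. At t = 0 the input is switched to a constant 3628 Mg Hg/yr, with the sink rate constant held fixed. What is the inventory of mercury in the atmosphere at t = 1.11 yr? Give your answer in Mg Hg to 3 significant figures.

3790 Mg Hg

τ = M₀/F₀ = 4167/4196 = 0.9931 yr; rate constant k = 1/τ.
New steady state M_∞ = F₁/k = F₁·τ = 3628 × 0.9931 = 3602.9 Mg Hg.
M(t) = M_∞ + (M₀ − M_∞)·e^(−t/τ); t/τ = 1.11/0.9931 = 1.118, so e^(−t/τ) = 0.3270.
M(t) = 3602.9 + 564.1 × 0.3270 = 3787.4 Mg Hg.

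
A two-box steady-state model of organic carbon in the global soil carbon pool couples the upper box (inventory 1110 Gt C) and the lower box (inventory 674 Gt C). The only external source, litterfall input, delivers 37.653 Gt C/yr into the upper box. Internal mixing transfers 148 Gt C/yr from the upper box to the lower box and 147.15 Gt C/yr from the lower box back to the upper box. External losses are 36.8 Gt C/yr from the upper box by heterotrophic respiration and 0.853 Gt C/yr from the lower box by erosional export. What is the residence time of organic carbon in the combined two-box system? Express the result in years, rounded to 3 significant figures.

47.4 yr

Residence time in the combined system uses the total inventory and the total *external* removal — internal exchanges between the two boxes cancel.
M_total = 1110 + 674 = 1784.0 Gt C.
ΣF_external_out = 36.8 + 0.853 = 37.653 Gt C/yr.
τ = M_total / ΣF_ext = 1784.0 / 37.653 = 47.38 yr.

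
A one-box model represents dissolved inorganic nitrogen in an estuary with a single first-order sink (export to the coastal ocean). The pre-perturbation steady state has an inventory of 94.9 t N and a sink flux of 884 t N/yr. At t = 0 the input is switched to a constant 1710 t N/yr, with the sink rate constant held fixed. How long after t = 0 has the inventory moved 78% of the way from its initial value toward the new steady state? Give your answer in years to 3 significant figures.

0.163 yr

τ = M₀/F₀ = 94.9/884 = 0.1074 yr.
The remaining gap fraction is e^(−t/τ); 78% covered ⇒ e^(−t/τ) = 0.220.
t = −τ ln(0.220) = 0.1074 × 1.514 = 0.1625 yr.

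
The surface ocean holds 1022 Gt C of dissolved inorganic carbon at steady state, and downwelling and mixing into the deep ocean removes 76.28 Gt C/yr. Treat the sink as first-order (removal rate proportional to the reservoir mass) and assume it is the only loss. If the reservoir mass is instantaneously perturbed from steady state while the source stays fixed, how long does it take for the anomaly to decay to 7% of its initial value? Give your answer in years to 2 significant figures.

36 yr

For a linear reservoir the anomaly decays as exp(−t/τ) with τ = M/F = 1022/76.28 = 13.40 yr.
exp(−t/τ) = 0.07 ⇒ t = −τ ln(0.07) = 13.40 × 2.659 = 35.63 yr.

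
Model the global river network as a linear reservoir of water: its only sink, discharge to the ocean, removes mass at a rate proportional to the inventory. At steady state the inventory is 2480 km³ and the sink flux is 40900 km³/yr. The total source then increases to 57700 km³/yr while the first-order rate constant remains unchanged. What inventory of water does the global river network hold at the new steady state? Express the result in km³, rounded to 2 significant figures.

3500 km³

Rate constant k = F/M = 40900 / 2480 = 16.49 yr⁻¹.
At the new steady state, source = k·M_new ⇒ M_new = 57700 / 16.49 = 3499 km³.
(Equivalently M_new = M × F_new/F_old = 2480 × 57700/40900.)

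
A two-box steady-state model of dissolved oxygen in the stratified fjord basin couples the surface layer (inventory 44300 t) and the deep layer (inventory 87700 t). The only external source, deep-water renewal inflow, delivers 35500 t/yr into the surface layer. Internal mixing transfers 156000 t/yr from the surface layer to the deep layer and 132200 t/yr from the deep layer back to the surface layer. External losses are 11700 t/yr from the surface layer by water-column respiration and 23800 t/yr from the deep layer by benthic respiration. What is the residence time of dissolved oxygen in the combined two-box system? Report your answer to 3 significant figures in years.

3.72 yr

Treat the two boxes together as one reservoir: the mixing fluxes between them are internal recycling, so τ = ΣM / Σ(external losses).
M_total = 44300 + 87700 = 132000 t.
ΣF_external_out = 11700 + 23800 = 35500 t/yr.
τ = M_total / ΣF_ext = 132000 / 35500 = 3.718 yr.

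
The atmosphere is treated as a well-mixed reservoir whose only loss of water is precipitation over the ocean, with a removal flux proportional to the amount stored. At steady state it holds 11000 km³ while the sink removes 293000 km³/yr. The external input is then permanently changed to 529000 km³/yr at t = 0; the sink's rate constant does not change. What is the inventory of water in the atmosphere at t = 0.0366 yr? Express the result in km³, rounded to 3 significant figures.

16500 km³

τ = M₀/F₀ = 11000/293000 = 0.03754 yr; rate constant k = 1/τ.
New steady state M_∞ = F₁/k = F₁·τ = 529000 × 0.03754 = 19860 km³.
M(t) = M_∞ + (M₀ − M_∞)·e^(−t/τ); t/τ = 0.0366/0.03754 = 0.9749, so e^(−t/τ) = 0.3772.
M(t) = 19860 − 8860 × 0.3772 = 16518 km³.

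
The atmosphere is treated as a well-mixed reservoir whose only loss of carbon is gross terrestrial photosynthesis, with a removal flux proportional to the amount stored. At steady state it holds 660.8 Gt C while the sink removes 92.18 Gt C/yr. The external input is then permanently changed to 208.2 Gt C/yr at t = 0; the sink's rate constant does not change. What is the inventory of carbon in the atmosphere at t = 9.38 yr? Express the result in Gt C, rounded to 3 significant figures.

1270 Gt C

Residence time τ = M₀/F₀ = 7.169 yr. The eventual steady state is M_∞ = M₀·(F₁/F₀) = 660.8 × 208.2/92.18 = 1492.5 Gt C.
The anomaly ΔM(t) = M(t) − M_∞ decays as ΔM₀·e^(−t/τ) with ΔM₀ = 660.8 − 1492.5 = −831.7 Gt C.
At t = 9.38 yr, e^(−t/τ) = e^(−1.308) = 0.2702, so ΔM = −224.7 Gt C and M = 1492.5 − 224.7 = 1267.8 Gt C.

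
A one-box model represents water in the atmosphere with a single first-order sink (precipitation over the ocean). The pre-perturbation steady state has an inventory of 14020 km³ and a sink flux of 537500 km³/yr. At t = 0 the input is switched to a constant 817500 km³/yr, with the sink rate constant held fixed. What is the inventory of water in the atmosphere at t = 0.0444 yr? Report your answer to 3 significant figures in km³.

The sink rate constant is k = F₀/M₀ = 537500/14020 = 38.34 yr⁻¹.
Solving dM/dt = F₁ − kM with M(0) = M₀ gives M(t) = F₁/k + (M₀ − F₁/k)·e^(−kt).
F₁/k = 817500/38.34 = 21323 km³; kt = 38.34 × 0.0444 = 1.702, e^(−kt) = 0.1823.
M(0.0444) = 21323 + (14020 − 21323) × 0.1823 = 21323 − 1331 = 19992 km³.

20000 km³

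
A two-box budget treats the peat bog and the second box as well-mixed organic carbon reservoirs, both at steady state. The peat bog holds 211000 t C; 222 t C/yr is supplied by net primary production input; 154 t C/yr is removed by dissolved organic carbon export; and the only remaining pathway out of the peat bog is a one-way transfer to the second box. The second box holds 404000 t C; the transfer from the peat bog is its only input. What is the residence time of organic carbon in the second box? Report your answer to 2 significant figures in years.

Balance the peat bog: ΣF_in = 222.00 t C/yr.
Transfer to the second box = ΣF_in − (154) = 68.000 t C/yr.
At steady state the output of the second box equals its input, 68.000 t C/yr.
τ = M / F = 404000 / 68.000 = 5941 yr.

5900 yr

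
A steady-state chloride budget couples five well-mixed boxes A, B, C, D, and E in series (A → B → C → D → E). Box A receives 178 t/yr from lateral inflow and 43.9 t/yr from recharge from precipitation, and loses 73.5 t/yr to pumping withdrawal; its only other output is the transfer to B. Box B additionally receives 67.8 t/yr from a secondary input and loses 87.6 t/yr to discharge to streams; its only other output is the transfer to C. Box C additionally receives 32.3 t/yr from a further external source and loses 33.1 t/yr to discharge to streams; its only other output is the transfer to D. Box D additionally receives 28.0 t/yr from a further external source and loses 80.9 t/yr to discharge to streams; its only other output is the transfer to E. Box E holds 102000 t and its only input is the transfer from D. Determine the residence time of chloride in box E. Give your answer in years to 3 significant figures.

Box A: F(A→B) = (178 + 43.9) − 73.5 = 148.40 t/yr.
Box B: F(B→C) = (148.40 + 67.8) − 87.6 = 128.60 t/yr.
Box C: F(C→D) = (128.60 + 32.3) − 33.1 = 127.80 t/yr.
Box D: F(D→E) = (127.80 + 28.0) − 80.9 = 74.900 t/yr.
Box E throughput = its input = 74.900 t/yr; τ = 102000 / 74.900 = 1362 yr.

1360 yr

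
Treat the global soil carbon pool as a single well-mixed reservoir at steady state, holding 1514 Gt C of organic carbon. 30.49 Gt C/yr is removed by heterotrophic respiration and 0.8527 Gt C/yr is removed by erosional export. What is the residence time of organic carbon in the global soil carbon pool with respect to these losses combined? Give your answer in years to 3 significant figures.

Total removal = 30.49 + 0.8527 = 31.343 Gt C/yr.
τ = M / ΣF_out = 1514 / 31.343 = 48.30 yr.

48.3 yr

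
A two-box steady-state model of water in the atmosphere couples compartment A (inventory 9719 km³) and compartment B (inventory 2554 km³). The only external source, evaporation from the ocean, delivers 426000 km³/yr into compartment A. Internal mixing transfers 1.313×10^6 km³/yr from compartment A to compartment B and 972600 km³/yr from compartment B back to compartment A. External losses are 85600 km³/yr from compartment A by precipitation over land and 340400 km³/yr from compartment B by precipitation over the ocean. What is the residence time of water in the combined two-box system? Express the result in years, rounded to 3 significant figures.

0.0288 yr

Treat the two boxes together as one reservoir: the mixing fluxes between them are internal recycling, so τ = ΣM / Σ(external losses).
M_total = 9719 + 2554 = 12273 km³.
ΣF_external_out = 85600 + 340400 = 426000 km³/yr.
τ = M_total / ΣF_ext = 12273 / 426000 = 0.02881 yr.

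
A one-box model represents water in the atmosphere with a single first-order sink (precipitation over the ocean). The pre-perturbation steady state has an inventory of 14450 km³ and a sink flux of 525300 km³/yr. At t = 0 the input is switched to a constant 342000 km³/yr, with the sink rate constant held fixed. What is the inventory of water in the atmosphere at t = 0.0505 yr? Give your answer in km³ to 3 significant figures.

τ = M₀/F₀ = 14450/525300 = 0.02751 yr; rate constant k = 1/τ.
New steady state M_∞ = F₁/k = F₁·τ = 342000 × 0.02751 = 9407.8 km³.
M(t) = M_∞ + (M₀ − M_∞)·e^(−t/τ); t/τ = 0.0505/0.02751 = 1.836, so e^(−t/τ) = 0.1595.
M(t) = 9407.8 + 5042 × 0.1595 = 10212 km³.

10200 km³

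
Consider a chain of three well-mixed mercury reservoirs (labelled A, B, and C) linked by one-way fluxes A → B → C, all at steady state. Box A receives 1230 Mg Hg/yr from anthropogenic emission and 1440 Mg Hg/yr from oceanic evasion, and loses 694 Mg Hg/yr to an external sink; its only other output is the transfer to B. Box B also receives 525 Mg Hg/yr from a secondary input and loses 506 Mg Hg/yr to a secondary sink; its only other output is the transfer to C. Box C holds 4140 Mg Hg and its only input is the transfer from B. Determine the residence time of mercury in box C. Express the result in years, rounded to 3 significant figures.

2.08 yr

Box A: F(A→B) = (1230 + 1440) − 694 = 1976.0 Mg Hg/yr.
Box B: F(B→C) = (1976.0 + 525) − 506 = 1995.0 Mg Hg/yr.
Box C throughput = its input = 1995.0 Mg Hg/yr; τ = 4140 / 1995.0 = 2.075 yr.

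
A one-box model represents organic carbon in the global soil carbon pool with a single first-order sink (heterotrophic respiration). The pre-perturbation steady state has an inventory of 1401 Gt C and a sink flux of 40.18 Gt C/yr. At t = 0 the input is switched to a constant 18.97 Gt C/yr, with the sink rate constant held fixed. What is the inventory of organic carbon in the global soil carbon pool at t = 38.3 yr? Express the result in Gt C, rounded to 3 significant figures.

908 Gt C

The sink rate constant is k = F₀/M₀ = 40.18/1401 = 0.02868 yr⁻¹.
Solving dM/dt = F₁ − kM with M(0) = M₀ gives M(t) = F₁/k + (M₀ − F₁/k)·e^(−kt).
F₁/k = 18.97/0.02868 = 661.45 Gt C; kt = 0.02868 × 38.3 = 1.098, e^(−kt) = 0.3334.
M(38.3) = 661.45 + (1401 − 661.45) × 0.3334 = 661.45 + 246.6 = 908.01 Gt C.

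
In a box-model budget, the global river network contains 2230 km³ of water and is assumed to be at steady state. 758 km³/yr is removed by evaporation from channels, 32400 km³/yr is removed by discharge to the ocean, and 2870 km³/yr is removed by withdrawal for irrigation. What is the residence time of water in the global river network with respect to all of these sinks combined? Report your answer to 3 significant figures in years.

0.0619 yr

Total removal flux = 758 + 32400 + 2870 = 36028 km³/yr.
τ = M / ΣF_out = 2230 / 36028 = 0.06190 yr.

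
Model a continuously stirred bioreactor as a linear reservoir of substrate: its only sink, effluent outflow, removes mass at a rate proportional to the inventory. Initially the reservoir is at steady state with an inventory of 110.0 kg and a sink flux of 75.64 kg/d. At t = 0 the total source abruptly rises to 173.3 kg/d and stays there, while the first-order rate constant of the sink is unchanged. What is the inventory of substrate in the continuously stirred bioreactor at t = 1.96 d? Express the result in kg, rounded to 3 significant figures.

The sink rate constant is k = F₀/M₀ = 75.64/110.0 = 0.6876 d⁻¹.
Solving dM/dt = F₁ − kM with M(0) = M₀ gives M(t) = F₁/k + (M₀ − F₁/k)·e^(−kt).
F₁/k = 173.3/0.6876 = 252.02 kg; kt = 0.6876 × 1.96 = 1.348, e^(−kt) = 0.2598.
M(1.96) = 252.02 + (110.0 − 252.02) × 0.2598 = 252.02 − 36.90 = 215.12 kg.

215 kg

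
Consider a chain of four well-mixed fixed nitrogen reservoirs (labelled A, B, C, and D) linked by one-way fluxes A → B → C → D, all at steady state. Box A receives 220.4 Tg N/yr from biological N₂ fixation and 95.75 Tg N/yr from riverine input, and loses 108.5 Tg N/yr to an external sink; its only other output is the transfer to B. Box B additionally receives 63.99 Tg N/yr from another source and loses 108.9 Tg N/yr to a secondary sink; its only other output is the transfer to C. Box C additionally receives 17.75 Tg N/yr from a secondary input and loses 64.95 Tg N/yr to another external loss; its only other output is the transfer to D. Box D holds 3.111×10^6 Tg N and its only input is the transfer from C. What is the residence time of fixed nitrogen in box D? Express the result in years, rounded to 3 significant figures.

Box A: F(A→B) = (220.4 + 95.75) − 108.5 = 207.65 Tg N/yr.
Box B: F(B→C) = (207.65 + 63.99) − 108.9 = 162.74 Tg N/yr.
Box C: F(C→D) = (162.74 + 17.75) − 64.95 = 115.54 Tg N/yr.
Box D throughput = its input = 115.54 Tg N/yr; τ = 3.111×10^6 / 115.54 = 26930 yr.

26900 yr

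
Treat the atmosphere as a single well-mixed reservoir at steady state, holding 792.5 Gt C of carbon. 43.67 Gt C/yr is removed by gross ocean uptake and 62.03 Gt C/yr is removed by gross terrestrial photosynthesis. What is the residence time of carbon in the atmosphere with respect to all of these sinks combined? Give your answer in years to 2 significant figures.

7.5 yr

Total removal flux = 43.67 + 62.03 = 105.70 Gt C/yr.
τ = M / ΣF_out = 792.5 / 105.70 = 7.498 yr.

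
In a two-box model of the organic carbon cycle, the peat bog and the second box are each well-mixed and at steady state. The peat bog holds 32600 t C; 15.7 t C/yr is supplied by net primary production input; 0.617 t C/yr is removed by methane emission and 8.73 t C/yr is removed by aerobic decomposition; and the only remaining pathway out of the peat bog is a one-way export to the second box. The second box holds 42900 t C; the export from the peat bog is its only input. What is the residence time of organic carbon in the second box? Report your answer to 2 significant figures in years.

6800 yr

Balance the peat bog: ΣF_in = 15.700 t C/yr.
Export to the second box = ΣF_in − (0.617 + 8.73) = 6.3530 t C/yr.
At steady state the output of the second box equals its input, 6.3530 t C/yr.
τ = M / F = 42900 / 6.3530 = 6753 yr.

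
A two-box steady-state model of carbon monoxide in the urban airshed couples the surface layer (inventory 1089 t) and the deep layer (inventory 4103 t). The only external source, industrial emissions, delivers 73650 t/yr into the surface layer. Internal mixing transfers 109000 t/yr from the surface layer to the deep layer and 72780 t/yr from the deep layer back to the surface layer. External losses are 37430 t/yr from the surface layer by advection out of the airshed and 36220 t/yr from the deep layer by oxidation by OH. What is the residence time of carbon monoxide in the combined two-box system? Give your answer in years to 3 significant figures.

0.0705 yr

For the system as a whole, the A↔B exchange is internal and contributes nothing to the throughput; only the external sinks remove mass.
M_total = 1089 + 4103 = 5192.0 t.
ΣF_external_out = 37430 + 36220 = 73650 t/yr.
τ = M_total / ΣF_ext = 5192.0 / 73650 = 0.07050 yr.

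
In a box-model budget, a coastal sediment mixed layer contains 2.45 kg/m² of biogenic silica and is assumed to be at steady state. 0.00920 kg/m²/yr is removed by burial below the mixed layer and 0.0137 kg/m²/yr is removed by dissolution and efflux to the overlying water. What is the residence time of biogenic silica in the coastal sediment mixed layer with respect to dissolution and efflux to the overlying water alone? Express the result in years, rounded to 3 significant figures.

Residence time with respect to a single sink: τ = M / F_sink.
τ = 2.45 / 0.0137 = 178.8 yr.

179 yr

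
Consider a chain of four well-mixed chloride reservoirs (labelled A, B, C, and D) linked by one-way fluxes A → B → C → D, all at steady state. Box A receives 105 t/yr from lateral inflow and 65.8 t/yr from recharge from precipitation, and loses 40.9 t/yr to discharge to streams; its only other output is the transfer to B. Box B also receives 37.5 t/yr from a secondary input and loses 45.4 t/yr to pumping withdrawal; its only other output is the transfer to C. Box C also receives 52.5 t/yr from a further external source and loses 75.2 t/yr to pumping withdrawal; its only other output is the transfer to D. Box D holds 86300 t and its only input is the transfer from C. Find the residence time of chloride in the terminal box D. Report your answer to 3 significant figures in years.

869 yr

Box A: F(A→B) = (105 + 65.8) − 40.9 = 129.90 t/yr.
Box B: F(B→C) = (129.90 + 37.5) − 45.4 = 122.00 t/yr.
Box C: F(C→D) = (122.00 + 52.5) − 75.2 = 99.300 t/yr.
Box D throughput = its input = 99.300 t/yr; τ = 86300 / 99.300 = 869.1 yr.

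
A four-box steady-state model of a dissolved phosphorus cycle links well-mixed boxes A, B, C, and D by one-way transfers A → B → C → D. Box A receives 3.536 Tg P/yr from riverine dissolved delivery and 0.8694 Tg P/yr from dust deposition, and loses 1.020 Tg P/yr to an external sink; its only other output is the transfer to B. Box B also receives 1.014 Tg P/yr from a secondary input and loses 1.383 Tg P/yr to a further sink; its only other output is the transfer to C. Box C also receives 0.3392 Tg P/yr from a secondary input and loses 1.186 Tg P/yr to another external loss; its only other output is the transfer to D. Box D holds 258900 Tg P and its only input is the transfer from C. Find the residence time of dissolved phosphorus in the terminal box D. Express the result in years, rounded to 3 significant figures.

Box A: F(A→B) = (3.536 + 0.8694) − 1.020 = 3.3854 Tg P/yr.
Box B: F(B→C) = (3.3854 + 1.014) − 1.383 = 3.0164 Tg P/yr.
Box C: F(C→D) = (3.0164 + 0.3392) − 1.186 = 2.1696 Tg P/yr.
Box D throughput = its input = 2.1696 Tg P/yr; τ = 258900 / 2.1696 = 119300 yr.

119000 yr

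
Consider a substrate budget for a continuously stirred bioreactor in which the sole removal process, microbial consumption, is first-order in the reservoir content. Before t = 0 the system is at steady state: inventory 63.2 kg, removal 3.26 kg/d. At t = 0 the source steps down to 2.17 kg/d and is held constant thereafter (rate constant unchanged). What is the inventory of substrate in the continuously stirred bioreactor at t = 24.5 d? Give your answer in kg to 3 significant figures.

48.0 kg

τ = M₀/F₀ = 63.2/3.26 = 19.39 d; rate constant k = 1/τ.
New steady state M_∞ = F₁/k = F₁·τ = 2.17 × 19.39 = 42.069 kg.
M(t) = M_∞ + (M₀ − M_∞)·e^(−t/τ); t/τ = 24.5/19.39 = 1.264, so e^(−t/τ) = 0.2826.
M(t) = 42.069 + 21.13 × 0.2826 = 48.040 kg.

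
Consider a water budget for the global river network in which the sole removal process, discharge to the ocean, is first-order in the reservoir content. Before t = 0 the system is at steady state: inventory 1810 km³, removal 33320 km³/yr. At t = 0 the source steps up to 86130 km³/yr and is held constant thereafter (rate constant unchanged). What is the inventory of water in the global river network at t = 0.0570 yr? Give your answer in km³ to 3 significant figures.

The sink rate constant is k = F₀/M₀ = 33320/1810 = 18.41 yr⁻¹.
Solving dM/dt = F₁ − kM with M(0) = M₀ gives M(t) = F₁/k + (M₀ − F₁/k)·e^(−kt).
F₁/k = 86130/18.41 = 4678.7 km³; kt = 18.41 × 0.0570 = 1.049, e^(−kt) = 0.3502.
M(0.0570) = 4678.7 + (1810 − 4678.7) × 0.3502 = 4678.7 − 1005 = 3674.2 km³.

3670 km³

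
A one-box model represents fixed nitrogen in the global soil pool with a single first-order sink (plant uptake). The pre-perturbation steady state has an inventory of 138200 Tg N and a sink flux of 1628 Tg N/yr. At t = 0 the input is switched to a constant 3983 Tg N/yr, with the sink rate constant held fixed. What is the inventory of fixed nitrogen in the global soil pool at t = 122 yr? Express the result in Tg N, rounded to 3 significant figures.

The sink rate constant is k = F₀/M₀ = 1628/138200 = 0.01178 yr⁻¹.
Solving dM/dt = F₁ − kM with M(0) = M₀ gives M(t) = F₁/k + (M₀ − F₁/k)·e^(−kt).
F₁/k = 3983/0.01178 = 338110 Tg N; kt = 0.01178 × 122 = 1.437, e^(−kt) = 0.2376.
M(122) = 338110 + (138200 − 338110) × 0.2376 = 338110 − 47500 = 290610 Tg N.

291000 Tg N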